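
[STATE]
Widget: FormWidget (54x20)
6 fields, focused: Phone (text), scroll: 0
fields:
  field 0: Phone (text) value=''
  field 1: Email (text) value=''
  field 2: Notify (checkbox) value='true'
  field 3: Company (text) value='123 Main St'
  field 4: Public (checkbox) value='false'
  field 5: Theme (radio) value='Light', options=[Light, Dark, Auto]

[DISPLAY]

> Phone:      [                                      ]
  Email:      [                                      ]
  Notify:     [x]                                     
  Company:    [123 Main St                           ]
  Public:     [ ]                                     
  Theme:      (●) Light  ( ) Dark  ( ) Auto           
                                                      
                                                      
                                                      
                                                      
                                                      
                                                      
                                                      
                                                      
                                                      
                                                      
                                                      
                                                      
                                                      
                                                      


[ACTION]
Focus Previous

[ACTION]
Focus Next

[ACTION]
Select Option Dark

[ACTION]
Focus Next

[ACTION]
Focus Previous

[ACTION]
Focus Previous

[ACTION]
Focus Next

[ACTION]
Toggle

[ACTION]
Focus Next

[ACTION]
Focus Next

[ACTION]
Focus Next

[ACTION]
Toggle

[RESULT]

  Phone:      [                                      ]
  Email:      [                                      ]
  Notify:     [x]                                     
> Company:    [123 Main St                           ]
  Public:     [ ]                                     
  Theme:      (●) Light  ( ) Dark  ( ) Auto           
                                                      
                                                      
                                                      
                                                      
                                                      
                                                      
                                                      
                                                      
                                                      
                                                      
                                                      
                                                      
                                                      
                                                      


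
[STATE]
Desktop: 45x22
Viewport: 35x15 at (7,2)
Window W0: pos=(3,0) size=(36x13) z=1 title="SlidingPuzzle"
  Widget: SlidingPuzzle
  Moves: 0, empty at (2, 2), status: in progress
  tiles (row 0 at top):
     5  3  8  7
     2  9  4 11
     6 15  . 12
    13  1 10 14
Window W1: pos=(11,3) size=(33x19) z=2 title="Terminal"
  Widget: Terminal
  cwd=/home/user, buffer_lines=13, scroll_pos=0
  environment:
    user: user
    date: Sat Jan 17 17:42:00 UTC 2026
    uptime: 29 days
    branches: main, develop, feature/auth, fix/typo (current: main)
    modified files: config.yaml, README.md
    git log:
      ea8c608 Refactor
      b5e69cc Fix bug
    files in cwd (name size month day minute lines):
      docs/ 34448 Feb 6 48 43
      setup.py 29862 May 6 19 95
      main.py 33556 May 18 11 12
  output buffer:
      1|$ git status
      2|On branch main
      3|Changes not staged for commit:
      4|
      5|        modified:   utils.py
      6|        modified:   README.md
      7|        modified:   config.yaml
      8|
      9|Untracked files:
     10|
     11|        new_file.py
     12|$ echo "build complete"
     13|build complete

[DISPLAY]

───────────────────────────────┨   
──┬─┏━━━━━━━━━━━━━━━━━━━━━━━━━━━━━━
5 │ ┃ Terminal                     
──┼─┠──────────────────────────────
2 │ ┃$ git status                  
──┼─┃On branch main                
6 │ ┃Changes not staged for commit:
──┼─┃                              
3 │ ┃        modified:   utils.py  
──┴─┃        modified:   README.md 
━━━━┃        modified:   config.yam
    ┃                              
    ┃Untracked files:              
    ┃                              
    ┃        new_file.py           


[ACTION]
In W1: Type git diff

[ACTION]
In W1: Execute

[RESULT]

───────────────────────────────┨   
──┬─┏━━━━━━━━━━━━━━━━━━━━━━━━━━━━━━
5 │ ┃ Terminal                     
──┼─┠──────────────────────────────
2 │ ┃        modified:   config.yam
──┼─┃                              
6 │ ┃Untracked files:              
──┼─┃                              
3 │ ┃        new_file.py           
──┴─┃$ echo "build complete"       
━━━━┃build complete                
    ┃$ git diff                    
    ┃diff --git a/main.py b/main.py
    ┃--- a/main.py                 
    ┃+++ b/main.py                 


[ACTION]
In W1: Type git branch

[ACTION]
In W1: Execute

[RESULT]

───────────────────────────────┨   
──┬─┏━━━━━━━━━━━━━━━━━━━━━━━━━━━━━━
5 │ ┃ Terminal                     
──┼─┠──────────────────────────────
2 │ ┃$ echo "build complete"       
──┼─┃build complete                
6 │ ┃$ git diff                    
──┼─┃diff --git a/main.py b/main.py
3 │ ┃--- a/main.py                 
──┴─┃+++ b/main.py                 
━━━━┃@@ -1,3 +1,4 @@               
    ┃+# updated                    
    ┃ import sys                   
    ┃$ git branch                  
    ┃* main                        


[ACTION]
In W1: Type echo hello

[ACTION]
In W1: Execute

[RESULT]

───────────────────────────────┨   
──┬─┏━━━━━━━━━━━━━━━━━━━━━━━━━━━━━━
5 │ ┃ Terminal                     
──┼─┠──────────────────────────────
2 │ ┃$ git diff                    
──┼─┃diff --git a/main.py b/main.py
6 │ ┃--- a/main.py                 
──┼─┃+++ b/main.py                 
3 │ ┃@@ -1,3 +1,4 @@               
──┴─┃+# updated                    
━━━━┃ import sys                   
    ┃$ git branch                  
    ┃* main                        
    ┃  develop                     
    ┃  feature/auth                


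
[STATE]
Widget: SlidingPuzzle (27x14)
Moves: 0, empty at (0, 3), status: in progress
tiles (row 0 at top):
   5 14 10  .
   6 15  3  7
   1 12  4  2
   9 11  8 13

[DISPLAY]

┌────┬────┬────┬────┐      
│  5 │ 14 │ 10 │    │      
├────┼────┼────┼────┤      
│  6 │ 15 │  3 │  7 │      
├────┼────┼────┼────┤      
│  1 │ 12 │  4 │  2 │      
├────┼────┼────┼────┤      
│  9 │ 11 │  8 │ 13 │      
└────┴────┴────┴────┘      
Moves: 0                   
                           
                           
                           
                           


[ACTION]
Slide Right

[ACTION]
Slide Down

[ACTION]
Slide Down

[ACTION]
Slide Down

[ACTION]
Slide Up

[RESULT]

┌────┬────┬────┬────┐      
│  5 │ 14 │  3 │ 10 │      
├────┼────┼────┼────┤      
│  6 │ 15 │    │  7 │      
├────┼────┼────┼────┤      
│  1 │ 12 │  4 │  2 │      
├────┼────┼────┼────┤      
│  9 │ 11 │  8 │ 13 │      
└────┴────┴────┴────┘      
Moves: 2                   
                           
                           
                           
                           


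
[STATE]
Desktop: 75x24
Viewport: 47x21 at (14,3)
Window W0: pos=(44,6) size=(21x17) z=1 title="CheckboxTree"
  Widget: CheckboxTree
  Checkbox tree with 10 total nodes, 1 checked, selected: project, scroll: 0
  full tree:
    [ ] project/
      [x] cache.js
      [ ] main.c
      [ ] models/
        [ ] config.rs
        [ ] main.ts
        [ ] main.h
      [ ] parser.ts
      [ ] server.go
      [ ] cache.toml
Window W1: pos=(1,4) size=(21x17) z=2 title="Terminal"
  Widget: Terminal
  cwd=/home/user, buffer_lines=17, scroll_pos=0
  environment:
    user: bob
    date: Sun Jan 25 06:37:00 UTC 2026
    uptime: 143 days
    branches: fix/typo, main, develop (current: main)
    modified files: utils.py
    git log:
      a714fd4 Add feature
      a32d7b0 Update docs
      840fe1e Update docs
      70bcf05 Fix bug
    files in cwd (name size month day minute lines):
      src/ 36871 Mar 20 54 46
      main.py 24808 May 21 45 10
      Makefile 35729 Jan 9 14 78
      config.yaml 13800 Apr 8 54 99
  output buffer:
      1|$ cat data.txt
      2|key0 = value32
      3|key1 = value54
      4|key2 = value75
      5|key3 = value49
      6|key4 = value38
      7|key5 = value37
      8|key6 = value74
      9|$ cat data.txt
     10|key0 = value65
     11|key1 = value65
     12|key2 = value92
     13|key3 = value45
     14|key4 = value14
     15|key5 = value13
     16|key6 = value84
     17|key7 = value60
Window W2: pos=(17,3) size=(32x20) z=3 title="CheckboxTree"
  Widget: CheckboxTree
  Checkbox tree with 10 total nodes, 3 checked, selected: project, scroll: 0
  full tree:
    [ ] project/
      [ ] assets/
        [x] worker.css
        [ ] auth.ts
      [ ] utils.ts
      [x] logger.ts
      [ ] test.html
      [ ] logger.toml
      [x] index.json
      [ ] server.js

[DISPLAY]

   ┏━━━━━━━━━━━━━━━━━━━━━━━━━━━━━━┓            
━━━┃ CheckboxTree                 ┃            
   ┠──────────────────────────────┨            
───┃>[-] project/                 ┃━━━━━━━━━━━━
xt ┃   [-] assets/                ┃ckboxTree   
32 ┃     [x] worker.css           ┃────────────
54 ┃     [ ] auth.ts              ┃ project/   
75 ┃   [ ] utils.ts               ┃x] cache.js 
49 ┃   [x] logger.ts              ┃ ] main.c   
38 ┃   [ ] test.html              ┃ ] models/  
37 ┃   [ ] logger.toml            ┃ [ ] config.
74 ┃   [x] index.json             ┃ [ ] main.ts
xt ┃   [ ] server.js              ┃ [ ] main.h 
65 ┃                              ┃ ] parser.ts
65 ┃                              ┃ ] server.go
92 ┃                              ┃ ] cache.tom
45 ┃                              ┃            
━━━┃                              ┃            
   ┃                              ┃            
   ┗━━━━━━━━━━━━━━━━━━━━━━━━━━━━━━┛━━━━━━━━━━━━
                                               


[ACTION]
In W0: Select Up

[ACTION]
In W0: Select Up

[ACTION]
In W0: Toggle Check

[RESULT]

   ┏━━━━━━━━━━━━━━━━━━━━━━━━━━━━━━┓            
━━━┃ CheckboxTree                 ┃            
   ┠──────────────────────────────┨            
───┃>[-] project/                 ┃━━━━━━━━━━━━
xt ┃   [-] assets/                ┃ckboxTree   
32 ┃     [x] worker.css           ┃────────────
54 ┃     [ ] auth.ts              ┃ project/   
75 ┃   [ ] utils.ts               ┃x] cache.js 
49 ┃   [x] logger.ts              ┃x] main.c   
38 ┃   [ ] test.html              ┃x] models/  
37 ┃   [ ] logger.toml            ┃ [x] config.
74 ┃   [x] index.json             ┃ [x] main.ts
xt ┃   [ ] server.js              ┃ [x] main.h 
65 ┃                              ┃x] parser.ts
65 ┃                              ┃x] server.go
92 ┃                              ┃x] cache.tom
45 ┃                              ┃            
━━━┃                              ┃            
   ┃                              ┃            
   ┗━━━━━━━━━━━━━━━━━━━━━━━━━━━━━━┛━━━━━━━━━━━━
                                               


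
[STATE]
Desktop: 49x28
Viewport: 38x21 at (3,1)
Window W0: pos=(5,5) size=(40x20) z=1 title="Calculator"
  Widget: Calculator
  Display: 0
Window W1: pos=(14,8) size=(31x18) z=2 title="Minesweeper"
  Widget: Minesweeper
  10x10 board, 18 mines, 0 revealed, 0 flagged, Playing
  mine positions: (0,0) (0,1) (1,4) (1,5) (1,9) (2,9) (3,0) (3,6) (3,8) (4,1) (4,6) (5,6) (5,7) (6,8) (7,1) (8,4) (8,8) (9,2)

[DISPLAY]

                                      
                                      
                                      
                                      
  ┏━━━━━━━━━━━━━━━━━━━━━━━━━━━━━━━━━━━
  ┃ Calculator                        
  ┠───────────────────────────────────
  ┃        ┏━━━━━━━━━━━━━━━━━━━━━━━━━━
  ┃┌───┬───┃ Minesweeper              
  ┃│ 7 │ 8 ┠──────────────────────────
  ┃├───┼───┃■■■■■■■■■■                
  ┃│ 4 │ 5 ┃■■■■■■■■■■                
  ┃├───┼───┃■■■■■■■■■■                
  ┃│ 1 │ 2 ┃■■■■■■■■■■                
  ┃├───┼───┃■■■■■■■■■■                
  ┃│ 0 │ . ┃■■■■■■■■■■                
  ┃├───┼───┃■■■■■■■■■■                
  ┃│ C │ MC┃■■■■■■■■■■                
  ┃└───┴───┃■■■■■■■■■■                
  ┃        ┃■■■■■■■■■■                
  ┃        ┃                          


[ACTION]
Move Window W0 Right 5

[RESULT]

                                      
                                      
                                      
                                      
      ┏━━━━━━━━━━━━━━━━━━━━━━━━━━━━━━━
      ┃ Calculator                    
      ┠───────────────────────────────
      ┃    ┏━━━━━━━━━━━━━━━━━━━━━━━━━━
      ┃┌───┃ Minesweeper              
      ┃│ 7 ┠──────────────────────────
      ┃├───┃■■■■■■■■■■                
      ┃│ 4 ┃■■■■■■■■■■                
      ┃├───┃■■■■■■■■■■                
      ┃│ 1 ┃■■■■■■■■■■                
      ┃├───┃■■■■■■■■■■                
      ┃│ 0 ┃■■■■■■■■■■                
      ┃├───┃■■■■■■■■■■                
      ┃│ C ┃■■■■■■■■■■                
      ┃└───┃■■■■■■■■■■                
      ┃    ┃■■■■■■■■■■                
      ┃    ┃                          


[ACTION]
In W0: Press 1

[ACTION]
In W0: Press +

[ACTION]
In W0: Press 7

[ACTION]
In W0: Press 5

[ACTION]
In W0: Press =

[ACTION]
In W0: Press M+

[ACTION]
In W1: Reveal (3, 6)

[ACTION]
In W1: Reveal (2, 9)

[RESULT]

                                      
                                      
                                      
                                      
      ┏━━━━━━━━━━━━━━━━━━━━━━━━━━━━━━━
      ┃ Calculator                    
      ┠───────────────────────────────
      ┃    ┏━━━━━━━━━━━━━━━━━━━━━━━━━━
      ┃┌───┃ Minesweeper              
      ┃│ 7 ┠──────────────────────────
      ┃├───┃✹✹■■■■■■■■                
      ┃│ 4 ┃■■■■✹✹■■■✹                
      ┃├───┃■■■■■■■■■✹                
      ┃│ 1 ┃✹■■■■■✹■✹■                
      ┃├───┃■✹■■■■✹■■■                
      ┃│ 0 ┃■■■■■■✹✹■■                
      ┃├───┃■■■■■■■■✹■                
      ┃│ C ┃■✹■■■■■■■■                
      ┃└───┃■■■■✹■■■✹■                
      ┃    ┃■■✹■■■■■■■                
      ┃    ┃                          


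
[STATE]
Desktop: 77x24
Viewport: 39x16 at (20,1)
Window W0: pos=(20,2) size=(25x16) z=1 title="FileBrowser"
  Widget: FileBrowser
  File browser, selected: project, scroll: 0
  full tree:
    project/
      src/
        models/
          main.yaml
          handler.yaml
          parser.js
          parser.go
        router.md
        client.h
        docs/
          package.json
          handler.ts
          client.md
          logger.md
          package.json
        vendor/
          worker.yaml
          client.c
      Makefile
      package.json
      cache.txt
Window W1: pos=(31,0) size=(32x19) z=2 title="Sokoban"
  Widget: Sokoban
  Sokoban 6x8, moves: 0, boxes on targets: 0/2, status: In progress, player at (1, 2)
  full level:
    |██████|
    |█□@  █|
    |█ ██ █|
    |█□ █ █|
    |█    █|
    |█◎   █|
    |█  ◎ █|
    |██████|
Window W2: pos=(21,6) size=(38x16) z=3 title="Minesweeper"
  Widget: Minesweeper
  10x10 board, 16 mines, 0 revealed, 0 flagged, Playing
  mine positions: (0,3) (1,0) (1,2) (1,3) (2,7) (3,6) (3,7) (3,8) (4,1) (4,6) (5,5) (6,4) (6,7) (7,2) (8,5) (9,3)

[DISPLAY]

           ┃ Sokoban                   
┏━━━━━━━━━━┠───────────────────────────
┃ FileBrows┃██████                     
┠──────────┃█□@  █                     
┃> [-] proj┃█ ██ █                     
┃┏━━━━━━━━━━━━━━━━━━━━━━━━━━━━━━━━━━━━┓
┃┃ Minesweeper                        ┃
┃┠────────────────────────────────────┨
┃┃■■■■■■■■■■                          ┃
┃┃■■■■■■■■■■                          ┃
┃┃■■■■■■■■■■                          ┃
┃┃■■■■■■■■■■                          ┃
┃┃■■■■■■■■■■                          ┃
┃┃■■■■■■■■■■                          ┃
┃┃■■■■■■■■■■                          ┃
┃┃■■■■■■■■■■                          ┃


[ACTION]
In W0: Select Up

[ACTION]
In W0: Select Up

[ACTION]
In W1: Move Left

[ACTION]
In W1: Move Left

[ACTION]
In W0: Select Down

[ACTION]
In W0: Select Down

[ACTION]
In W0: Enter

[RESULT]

           ┃ Sokoban                   
┏━━━━━━━━━━┠───────────────────────────
┃ FileBrows┃██████                     
┠──────────┃█□@  █                     
┃  [-] proj┃█ ██ █                     
┃┏━━━━━━━━━━━━━━━━━━━━━━━━━━━━━━━━━━━━┓
┃┃ Minesweeper                        ┃
┃┠────────────────────────────────────┨
┃┃■■■■■■■■■■                          ┃
┃┃■■■■■■■■■■                          ┃
┃┃■■■■■■■■■■                          ┃
┃┃■■■■■■■■■■                          ┃
┃┃■■■■■■■■■■                          ┃
┃┃■■■■■■■■■■                          ┃
┃┃■■■■■■■■■■                          ┃
┃┃■■■■■■■■■■                          ┃


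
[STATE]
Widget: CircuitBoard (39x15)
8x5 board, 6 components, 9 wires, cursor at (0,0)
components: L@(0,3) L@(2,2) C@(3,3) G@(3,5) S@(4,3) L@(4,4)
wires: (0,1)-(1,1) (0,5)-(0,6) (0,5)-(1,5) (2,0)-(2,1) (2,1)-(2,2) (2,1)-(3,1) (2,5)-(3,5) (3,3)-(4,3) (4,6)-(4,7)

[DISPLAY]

   0 1 2 3 4 5 6 7                     
0  [.]  ·       L       · ─ ·          
        │               │              
1       ·               ·              
                                       
2   · ─ · ─ L           ·              
        │               │              
3       ·       C       G              
                │                      
4               S   L       · ─ ·      
Cursor: (0,0)                          
                                       
                                       
                                       
                                       


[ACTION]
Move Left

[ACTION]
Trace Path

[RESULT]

   0 1 2 3 4 5 6 7                     
0  [.]  ·       L       · ─ ·          
        │               │              
1       ·               ·              
                                       
2   · ─ · ─ L           ·              
        │               │              
3       ·       C       G              
                │                      
4               S   L       · ─ ·      
Cursor: (0,0)  Trace: No connections   
                                       
                                       
                                       
                                       


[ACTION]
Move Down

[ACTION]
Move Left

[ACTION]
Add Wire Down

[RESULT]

   0 1 2 3 4 5 6 7                     
0       ·       L       · ─ ·          
        │               │              
1  [.]  ·               ·              
    │                                  
2   · ─ · ─ L           ·              
        │               │              
3       ·       C       G              
                │                      
4               S   L       · ─ ·      
Cursor: (1,0)  Trace: No connections   
                                       
                                       
                                       
                                       


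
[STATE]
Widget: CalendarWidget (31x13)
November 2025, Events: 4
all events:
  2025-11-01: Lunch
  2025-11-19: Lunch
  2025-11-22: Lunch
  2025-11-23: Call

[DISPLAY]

         November 2025         
Mo Tu We Th Fr Sa Su           
                1*  2          
 3  4  5  6  7  8  9           
10 11 12 13 14 15 16           
17 18 19* 20 21 22* 23*        
24 25 26 27 28 29 30           
                               
                               
                               
                               
                               
                               


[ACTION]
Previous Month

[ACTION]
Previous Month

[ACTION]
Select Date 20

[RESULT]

         September 2025        
Mo Tu We Th Fr Sa Su           
 1  2  3  4  5  6  7           
 8  9 10 11 12 13 14           
15 16 17 18 19 [20] 21         
22 23 24 25 26 27 28           
29 30                          
                               
                               
                               
                               
                               
                               


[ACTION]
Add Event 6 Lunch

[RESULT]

         September 2025        
Mo Tu We Th Fr Sa Su           
 1  2  3  4  5  6*  7          
 8  9 10 11 12 13 14           
15 16 17 18 19 [20] 21         
22 23 24 25 26 27 28           
29 30                          
                               
                               
                               
                               
                               
                               


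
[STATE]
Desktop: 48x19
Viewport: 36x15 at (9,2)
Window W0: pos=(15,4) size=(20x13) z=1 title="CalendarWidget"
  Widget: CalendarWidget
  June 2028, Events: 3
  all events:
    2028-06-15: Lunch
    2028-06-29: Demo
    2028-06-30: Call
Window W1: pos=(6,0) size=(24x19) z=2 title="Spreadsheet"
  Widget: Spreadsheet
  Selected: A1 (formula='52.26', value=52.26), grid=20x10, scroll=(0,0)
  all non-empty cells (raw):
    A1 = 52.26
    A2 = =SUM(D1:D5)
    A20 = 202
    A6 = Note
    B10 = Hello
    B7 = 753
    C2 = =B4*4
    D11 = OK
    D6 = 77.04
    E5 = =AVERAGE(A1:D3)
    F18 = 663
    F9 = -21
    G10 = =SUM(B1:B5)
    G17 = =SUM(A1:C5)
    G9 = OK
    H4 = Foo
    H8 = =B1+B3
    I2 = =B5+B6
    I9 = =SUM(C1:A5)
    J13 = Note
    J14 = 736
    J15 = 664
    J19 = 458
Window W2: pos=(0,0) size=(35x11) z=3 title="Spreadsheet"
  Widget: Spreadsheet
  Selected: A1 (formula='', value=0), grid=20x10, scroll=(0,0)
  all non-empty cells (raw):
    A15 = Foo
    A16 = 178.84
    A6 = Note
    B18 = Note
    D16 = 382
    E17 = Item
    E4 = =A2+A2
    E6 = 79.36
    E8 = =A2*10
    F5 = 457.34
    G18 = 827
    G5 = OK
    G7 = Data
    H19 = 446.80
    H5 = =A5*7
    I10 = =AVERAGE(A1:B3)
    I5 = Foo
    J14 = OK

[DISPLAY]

─────────────────────────┨          
                         ┃          
       B       C       D ┃          
-------------------------┃          
 [0]       0       0     ┃          
   0       0       0     ┃          
   0       0       0     ┃          
   0       0       0     ┃          
━━━━━━━━━━━━━━━━━━━━━━━━━┛          
6 Note           0  ┃6 17┃          
7        0     753  ┃ 24 ┃          
8        0       0  ┃0*  ┃          
9        0       0  ┃    ┃          
0        0Hello     ┃    ┃          
1        0       0  ┃━━━━┛          


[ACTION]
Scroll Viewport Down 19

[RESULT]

       B       C       D ┃          
-------------------------┃          
 [0]       0       0     ┃          
   0       0       0     ┃          
   0       0       0     ┃          
   0       0       0     ┃          
━━━━━━━━━━━━━━━━━━━━━━━━━┛          
6 Note           0  ┃6 17┃          
7        0     753  ┃ 24 ┃          
8        0       0  ┃0*  ┃          
9        0       0  ┃    ┃          
0        0Hello     ┃    ┃          
1        0       0  ┃━━━━┛          
2        0       0  ┃               
━━━━━━━━━━━━━━━━━━━━┛               


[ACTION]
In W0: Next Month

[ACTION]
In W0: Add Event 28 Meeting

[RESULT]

       B       C       D ┃          
-------------------------┃          
 [0]       0       0     ┃          
   0       0       0     ┃          
   0       0       0     ┃          
   0       0       0     ┃          
━━━━━━━━━━━━━━━━━━━━━━━━━┛          
6 Note           0  ┃ 15 ┃          
7        0     753  ┃ 22 ┃          
8        0       0  ┃* 29┃          
9        0       0  ┃    ┃          
0        0Hello     ┃    ┃          
1        0       0  ┃━━━━┛          
2        0       0  ┃               
━━━━━━━━━━━━━━━━━━━━┛               


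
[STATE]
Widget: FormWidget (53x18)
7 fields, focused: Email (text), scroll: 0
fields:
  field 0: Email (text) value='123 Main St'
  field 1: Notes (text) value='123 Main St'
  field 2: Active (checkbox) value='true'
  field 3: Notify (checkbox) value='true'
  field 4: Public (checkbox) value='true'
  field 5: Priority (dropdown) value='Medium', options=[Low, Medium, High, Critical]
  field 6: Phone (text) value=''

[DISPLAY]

> Email:      [123 Main St                          ]
  Notes:      [123 Main St                          ]
  Active:     [x]                                    
  Notify:     [x]                                    
  Public:     [x]                                    
  Priority:   [Medium                              ▼]
  Phone:      [                                     ]
                                                     
                                                     
                                                     
                                                     
                                                     
                                                     
                                                     
                                                     
                                                     
                                                     
                                                     


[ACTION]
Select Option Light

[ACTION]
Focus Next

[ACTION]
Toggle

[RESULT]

  Email:      [123 Main St                          ]
> Notes:      [123 Main St                          ]
  Active:     [x]                                    
  Notify:     [x]                                    
  Public:     [x]                                    
  Priority:   [Medium                              ▼]
  Phone:      [                                     ]
                                                     
                                                     
                                                     
                                                     
                                                     
                                                     
                                                     
                                                     
                                                     
                                                     
                                                     


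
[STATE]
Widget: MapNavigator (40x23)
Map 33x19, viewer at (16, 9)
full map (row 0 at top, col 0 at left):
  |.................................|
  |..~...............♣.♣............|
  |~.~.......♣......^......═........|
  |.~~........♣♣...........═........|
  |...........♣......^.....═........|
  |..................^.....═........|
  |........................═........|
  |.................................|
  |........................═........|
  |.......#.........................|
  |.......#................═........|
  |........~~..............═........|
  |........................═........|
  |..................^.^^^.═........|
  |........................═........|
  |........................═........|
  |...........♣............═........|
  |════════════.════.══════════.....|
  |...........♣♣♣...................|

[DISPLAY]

                                        
                                        
    .................................   
    ..~...............♣.♣............   
    ~.~.......♣......^......═........   
    .~~........♣♣...........═........   
    ...........♣......^.....═........   
    ..................^.....═........   
    ........................═........   
    .................................   
    ........................═........   
    .......#........@................   
    .......#................═........   
    ........~~..............═........   
    ........................═........   
    ..................^.^^^.═........   
    ........................═........   
    ........................═........   
    ...........♣............═........   
    ════════════.════.══════════.....   
    ...........♣♣♣...................   
                                        
                                        


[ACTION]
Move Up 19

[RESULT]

                                        
                                        
                                        
                                        
                                        
                                        
                                        
                                        
                                        
                                        
                                        
    ................@................   
    ..~...............♣.♣............   
    ~.~.......♣......^......═........   
    .~~........♣♣...........═........   
    ...........♣......^.....═........   
    ..................^.....═........   
    ........................═........   
    .................................   
    ........................═........   
    .......#.........................   
    .......#................═........   
    ........~~..............═........   


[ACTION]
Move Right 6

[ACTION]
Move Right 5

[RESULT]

                                        
                                        
                                        
                                        
                                        
                                        
                                        
                                        
                                        
                                        
                                        
....................@.....              
...........♣.♣............              
...♣......^......═........              
....♣♣...........═........              
....♣......^.....═........              
...........^.....═........              
.................═........              
..........................              
.................═........              
#.........................              
#................═........              
.~~..............═........              


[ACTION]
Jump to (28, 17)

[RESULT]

................═........               
.........................               
................═........               
.........................               
................═........               
~~..............═........               
................═........               
..........^.^^^.═........               
................═........               
................═........               
...♣............═........               
════.════.══════════@....               
...♣♣♣...................               
                                        
                                        
                                        
                                        
                                        
                                        
                                        
                                        
                                        
                                        


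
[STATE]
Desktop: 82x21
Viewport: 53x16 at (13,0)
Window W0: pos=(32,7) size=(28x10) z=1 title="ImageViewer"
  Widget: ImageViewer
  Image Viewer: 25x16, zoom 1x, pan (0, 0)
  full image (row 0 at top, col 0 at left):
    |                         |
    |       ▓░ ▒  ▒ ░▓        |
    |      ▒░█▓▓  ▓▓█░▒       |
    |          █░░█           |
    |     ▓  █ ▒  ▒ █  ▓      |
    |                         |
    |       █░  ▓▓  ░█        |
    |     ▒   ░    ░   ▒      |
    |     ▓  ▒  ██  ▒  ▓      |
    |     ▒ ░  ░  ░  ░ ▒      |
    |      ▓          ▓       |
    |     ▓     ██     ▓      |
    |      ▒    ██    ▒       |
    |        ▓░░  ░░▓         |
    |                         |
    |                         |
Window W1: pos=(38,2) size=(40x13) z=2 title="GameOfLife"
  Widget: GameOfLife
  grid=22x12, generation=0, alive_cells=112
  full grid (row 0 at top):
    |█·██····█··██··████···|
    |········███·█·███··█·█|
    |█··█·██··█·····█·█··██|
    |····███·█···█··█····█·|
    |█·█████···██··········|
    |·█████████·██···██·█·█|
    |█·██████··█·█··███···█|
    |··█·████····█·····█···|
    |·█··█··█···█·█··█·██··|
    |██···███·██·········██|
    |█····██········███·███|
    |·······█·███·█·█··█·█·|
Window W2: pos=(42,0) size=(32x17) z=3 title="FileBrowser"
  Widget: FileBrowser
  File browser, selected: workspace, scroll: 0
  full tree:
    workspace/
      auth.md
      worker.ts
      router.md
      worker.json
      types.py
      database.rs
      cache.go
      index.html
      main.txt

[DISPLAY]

                             ┏━━━━━━━━━━━━━━━━━━━━━━━
                             ┃ FileBrowser           
                         ┏━━━┠───────────────────────
                         ┃ Ga┃> [-] workspace/       
                         ┠───┃    auth.md            
                         ┃Gen┃    worker.ts          
                         ┃█··┃    router.md          
                   ┏━━━━━┃···┃    worker.json        
                   ┃ Imag┃█·█┃    types.py           
                   ┠─────┃·██┃    database.rs        
                   ┃     ┃█·█┃    cache.go           
                   ┃     ┃··█┃    index.html         
                   ┃     ┃·█·┃    main.txt           
                   ┃     ┃██·┃                       
                   ┃     ┗━━━┃                       
                   ┃         ┃                       


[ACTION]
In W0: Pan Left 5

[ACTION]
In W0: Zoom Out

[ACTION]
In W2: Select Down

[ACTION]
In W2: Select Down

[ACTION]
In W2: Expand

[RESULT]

                             ┏━━━━━━━━━━━━━━━━━━━━━━━
                             ┃ FileBrowser           
                         ┏━━━┠───────────────────────
                         ┃ Ga┃  [-] workspace/       
                         ┠───┃    auth.md            
                         ┃Gen┃  > worker.ts          
                         ┃█··┃    router.md          
                   ┏━━━━━┃···┃    worker.json        
                   ┃ Imag┃█·█┃    types.py           
                   ┠─────┃·██┃    database.rs        
                   ┃     ┃█·█┃    cache.go           
                   ┃     ┃··█┃    index.html         
                   ┃     ┃·█·┃    main.txt           
                   ┃     ┃██·┃                       
                   ┃     ┗━━━┃                       
                   ┃         ┃                       
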